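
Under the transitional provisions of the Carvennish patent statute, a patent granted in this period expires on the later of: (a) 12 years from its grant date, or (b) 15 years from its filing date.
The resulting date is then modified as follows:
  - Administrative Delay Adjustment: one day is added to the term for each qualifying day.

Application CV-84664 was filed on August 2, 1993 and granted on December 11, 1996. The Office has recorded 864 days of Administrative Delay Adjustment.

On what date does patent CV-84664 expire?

2011-04-24

(a) grant + 12 years → 11 December 2008.
(b) filing + 15 years → 2 August 2008.
Later of the two: 11 December 2008.
Administrative Delay Adjustment: +864 days → 24 April 2011.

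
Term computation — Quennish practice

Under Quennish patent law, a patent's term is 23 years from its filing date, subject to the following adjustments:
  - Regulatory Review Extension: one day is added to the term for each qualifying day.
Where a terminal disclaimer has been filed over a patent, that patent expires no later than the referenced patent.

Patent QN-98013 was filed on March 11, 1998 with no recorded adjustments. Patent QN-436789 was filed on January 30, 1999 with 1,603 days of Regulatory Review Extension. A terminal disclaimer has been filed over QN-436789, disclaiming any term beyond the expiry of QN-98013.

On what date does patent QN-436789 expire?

2021-03-11

Natural term of QN-436789:
  Base: filing + 23 years → 30 January 2022.
  Regulatory Review Extension: +1603 days → 21 June 2026.
Expiry of referenced patent QN-98013:
  Base: filing + 23 years → 11 March 2021.
Terminal disclaimer: QN-436789 expires on the earlier of 21 June 2026 and 11 March 2021.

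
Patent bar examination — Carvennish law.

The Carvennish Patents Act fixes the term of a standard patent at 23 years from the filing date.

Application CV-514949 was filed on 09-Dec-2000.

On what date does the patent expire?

December 9, 2023

Filing date + 23 years → 9 December 2023.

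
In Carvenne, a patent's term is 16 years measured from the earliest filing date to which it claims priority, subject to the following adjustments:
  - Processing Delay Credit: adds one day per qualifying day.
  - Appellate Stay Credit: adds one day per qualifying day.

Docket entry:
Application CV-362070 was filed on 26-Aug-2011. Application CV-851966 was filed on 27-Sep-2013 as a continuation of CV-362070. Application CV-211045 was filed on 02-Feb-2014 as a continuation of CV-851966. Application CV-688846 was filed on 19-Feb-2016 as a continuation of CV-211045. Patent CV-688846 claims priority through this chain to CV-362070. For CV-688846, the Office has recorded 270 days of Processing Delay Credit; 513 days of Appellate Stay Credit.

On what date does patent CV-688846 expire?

Earliest priority filing: 26 August 2011.
Base term: 26 August 2011 + 16 years → 26 August 2027.
Processing Delay Credit: +270 days → 22 May 2028.
Appellate Stay Credit: +513 days → 17 October 2029.

October 17, 2029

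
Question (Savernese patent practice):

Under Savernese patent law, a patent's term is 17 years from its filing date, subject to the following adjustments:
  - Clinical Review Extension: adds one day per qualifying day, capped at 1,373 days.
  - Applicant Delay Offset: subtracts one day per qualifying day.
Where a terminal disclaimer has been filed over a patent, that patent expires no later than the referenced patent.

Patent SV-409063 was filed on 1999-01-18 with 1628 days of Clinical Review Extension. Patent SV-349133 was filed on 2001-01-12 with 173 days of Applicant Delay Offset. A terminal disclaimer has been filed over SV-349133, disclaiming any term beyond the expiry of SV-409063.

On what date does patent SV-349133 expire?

2017-07-23

Natural term of SV-349133:
  Base: filing + 17 years → 12 January 2018.
  Applicant Delay Offset: −173 days → 23 July 2017.
Expiry of referenced patent SV-409063:
  Base: filing + 17 years → 18 January 2016.
  Clinical Review Extension: 1628 days claimed exceeds the 1373-day cap, so +1373 days → 22 October 2019.
Terminal disclaimer: SV-349133 expires on the earlier of 23 July 2017 and 22 October 2019.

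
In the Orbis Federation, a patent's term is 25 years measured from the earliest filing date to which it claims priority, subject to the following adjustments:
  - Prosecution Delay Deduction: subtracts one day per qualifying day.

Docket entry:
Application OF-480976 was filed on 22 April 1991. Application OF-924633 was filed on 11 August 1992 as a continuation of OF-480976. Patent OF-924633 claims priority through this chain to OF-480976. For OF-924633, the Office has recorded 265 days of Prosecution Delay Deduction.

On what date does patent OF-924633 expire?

Earliest priority filing: 22 April 1991.
Base term: 22 April 1991 + 25 years → 22 April 2016.
Prosecution Delay Deduction: −265 days → 1 August 2015.

August 1, 2015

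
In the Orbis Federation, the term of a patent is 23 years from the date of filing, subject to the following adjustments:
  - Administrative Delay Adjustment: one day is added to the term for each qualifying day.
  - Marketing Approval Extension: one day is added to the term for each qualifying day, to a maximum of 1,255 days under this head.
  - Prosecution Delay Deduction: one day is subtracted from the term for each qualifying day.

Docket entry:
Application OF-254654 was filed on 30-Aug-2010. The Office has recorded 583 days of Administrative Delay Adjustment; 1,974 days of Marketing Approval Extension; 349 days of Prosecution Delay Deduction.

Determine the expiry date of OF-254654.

2037-09-27

Base term: filing date + 23 years → 30 August 2033.
Administrative Delay Adjustment: +583 days → 5 April 2035.
Marketing Approval Extension: 1974 days claimed exceeds the 1255-day cap, so +1255 days → 11 September 2038.
Prosecution Delay Deduction: −349 days → 27 September 2037.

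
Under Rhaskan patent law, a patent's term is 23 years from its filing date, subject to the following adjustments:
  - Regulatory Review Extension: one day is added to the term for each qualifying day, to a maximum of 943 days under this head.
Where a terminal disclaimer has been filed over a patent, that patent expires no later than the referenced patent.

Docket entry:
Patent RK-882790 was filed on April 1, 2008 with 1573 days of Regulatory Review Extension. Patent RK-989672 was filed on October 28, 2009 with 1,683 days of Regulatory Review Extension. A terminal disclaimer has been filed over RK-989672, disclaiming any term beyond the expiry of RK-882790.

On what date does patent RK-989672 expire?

Natural term of RK-989672:
  Base: filing + 23 years → 28 October 2032.
  Regulatory Review Extension: 1683 days claimed exceeds the 943-day cap, so +943 days → 29 May 2035.
Expiry of referenced patent RK-882790:
  Base: filing + 23 years → 1 April 2031.
  Regulatory Review Extension: 1573 days claimed exceeds the 943-day cap, so +943 days → 30 October 2033.
Terminal disclaimer: RK-989672 expires on the earlier of 29 May 2035 and 30 October 2033.

2033-10-30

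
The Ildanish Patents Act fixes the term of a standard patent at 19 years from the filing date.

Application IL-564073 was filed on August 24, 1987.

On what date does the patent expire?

August 24, 2006

Filing date + 19 years → 24 August 2006.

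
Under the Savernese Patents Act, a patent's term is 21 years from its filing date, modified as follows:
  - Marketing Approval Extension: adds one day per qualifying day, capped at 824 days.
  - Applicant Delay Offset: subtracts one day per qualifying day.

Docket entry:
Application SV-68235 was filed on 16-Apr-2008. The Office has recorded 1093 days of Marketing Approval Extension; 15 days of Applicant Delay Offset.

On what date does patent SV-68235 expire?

2031-07-04

Base term: filing date + 21 years → 16 April 2029.
Marketing Approval Extension: 1093 days claimed exceeds the 824-day cap, so +824 days → 19 July 2031.
Applicant Delay Offset: −15 days → 4 July 2031.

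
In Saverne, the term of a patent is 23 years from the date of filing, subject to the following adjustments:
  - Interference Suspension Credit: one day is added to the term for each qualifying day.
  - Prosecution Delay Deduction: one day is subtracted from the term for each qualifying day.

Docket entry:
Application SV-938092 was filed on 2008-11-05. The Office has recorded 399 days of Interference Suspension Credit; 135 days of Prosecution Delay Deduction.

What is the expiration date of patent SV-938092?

2032-07-26

Base term: filing date + 23 years → 5 November 2031.
Interference Suspension Credit: +399 days → 8 December 2032.
Prosecution Delay Deduction: −135 days → 26 July 2032.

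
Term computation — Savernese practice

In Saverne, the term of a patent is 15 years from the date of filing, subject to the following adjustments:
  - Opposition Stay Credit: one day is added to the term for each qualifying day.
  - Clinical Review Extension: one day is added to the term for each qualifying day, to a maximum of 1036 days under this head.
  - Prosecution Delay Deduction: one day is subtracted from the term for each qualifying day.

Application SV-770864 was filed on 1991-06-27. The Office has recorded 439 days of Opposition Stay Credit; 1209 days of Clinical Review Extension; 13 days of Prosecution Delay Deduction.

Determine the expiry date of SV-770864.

2010-06-28

Base term: filing date + 15 years → 27 June 2006.
Opposition Stay Credit: +439 days → 9 September 2007.
Clinical Review Extension: 1209 days claimed exceeds the 1036-day cap, so +1036 days → 11 July 2010.
Prosecution Delay Deduction: −13 days → 28 June 2010.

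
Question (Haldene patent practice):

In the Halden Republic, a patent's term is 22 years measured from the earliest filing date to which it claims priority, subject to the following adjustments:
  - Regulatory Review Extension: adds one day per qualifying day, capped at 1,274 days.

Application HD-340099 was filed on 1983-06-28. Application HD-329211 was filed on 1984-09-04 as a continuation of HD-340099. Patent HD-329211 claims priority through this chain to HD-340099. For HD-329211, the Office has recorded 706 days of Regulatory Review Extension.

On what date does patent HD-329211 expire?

June 4, 2007

Earliest priority filing: 28 June 1983.
Base term: 28 June 1983 + 22 years → 28 June 2005.
Regulatory Review Extension: 706 days (within the 1274-day cap) → +706 days → 4 June 2007.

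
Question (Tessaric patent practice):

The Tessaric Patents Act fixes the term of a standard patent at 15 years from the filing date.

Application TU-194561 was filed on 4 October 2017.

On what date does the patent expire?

2032-10-04

Filing date + 15 years → 4 October 2032.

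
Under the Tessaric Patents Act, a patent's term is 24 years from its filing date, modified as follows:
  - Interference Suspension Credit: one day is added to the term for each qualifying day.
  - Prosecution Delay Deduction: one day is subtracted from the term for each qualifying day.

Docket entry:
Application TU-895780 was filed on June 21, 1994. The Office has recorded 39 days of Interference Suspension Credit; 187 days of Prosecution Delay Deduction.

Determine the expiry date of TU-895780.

Base term: filing date + 24 years → 21 June 2018.
Interference Suspension Credit: +39 days → 30 July 2018.
Prosecution Delay Deduction: −187 days → 24 January 2018.

2018-01-24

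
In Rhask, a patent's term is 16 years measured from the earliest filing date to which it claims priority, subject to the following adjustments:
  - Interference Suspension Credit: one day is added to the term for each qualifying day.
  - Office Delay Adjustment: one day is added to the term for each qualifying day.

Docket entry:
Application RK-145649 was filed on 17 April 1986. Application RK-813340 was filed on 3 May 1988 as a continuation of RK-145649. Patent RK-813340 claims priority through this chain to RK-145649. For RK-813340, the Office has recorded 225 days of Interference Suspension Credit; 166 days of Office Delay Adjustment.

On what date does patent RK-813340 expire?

Earliest priority filing: 17 April 1986.
Base term: 17 April 1986 + 16 years → 17 April 2002.
Interference Suspension Credit: +225 days → 28 November 2002.
Office Delay Adjustment: +166 days → 13 May 2003.

May 13, 2003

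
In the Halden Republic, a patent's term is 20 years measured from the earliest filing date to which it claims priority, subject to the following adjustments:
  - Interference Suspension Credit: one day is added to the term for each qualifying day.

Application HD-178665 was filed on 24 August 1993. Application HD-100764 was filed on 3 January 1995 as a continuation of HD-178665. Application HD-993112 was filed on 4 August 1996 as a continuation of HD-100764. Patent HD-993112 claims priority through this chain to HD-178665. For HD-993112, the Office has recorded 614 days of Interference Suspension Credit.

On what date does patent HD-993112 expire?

Earliest priority filing: 24 August 1993.
Base term: 24 August 1993 + 20 years → 24 August 2013.
Interference Suspension Credit: +614 days → 30 April 2015.

2015-04-30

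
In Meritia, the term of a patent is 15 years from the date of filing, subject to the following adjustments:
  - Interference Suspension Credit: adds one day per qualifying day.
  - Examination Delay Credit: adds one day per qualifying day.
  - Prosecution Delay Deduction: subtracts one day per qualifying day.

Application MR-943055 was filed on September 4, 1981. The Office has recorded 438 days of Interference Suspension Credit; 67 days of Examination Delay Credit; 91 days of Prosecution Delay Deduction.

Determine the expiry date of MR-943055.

October 23, 1997

Base term: filing date + 15 years → 4 September 1996.
Interference Suspension Credit: +438 days → 16 November 1997.
Examination Delay Credit: +67 days → 22 January 1998.
Prosecution Delay Deduction: −91 days → 23 October 1997.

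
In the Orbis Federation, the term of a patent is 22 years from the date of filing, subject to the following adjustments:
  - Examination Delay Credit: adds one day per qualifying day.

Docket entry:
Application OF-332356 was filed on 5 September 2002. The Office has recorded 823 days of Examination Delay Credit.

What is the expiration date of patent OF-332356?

2026-12-07

Base term: filing date + 22 years → 5 September 2024.
Examination Delay Credit: +823 days → 7 December 2026.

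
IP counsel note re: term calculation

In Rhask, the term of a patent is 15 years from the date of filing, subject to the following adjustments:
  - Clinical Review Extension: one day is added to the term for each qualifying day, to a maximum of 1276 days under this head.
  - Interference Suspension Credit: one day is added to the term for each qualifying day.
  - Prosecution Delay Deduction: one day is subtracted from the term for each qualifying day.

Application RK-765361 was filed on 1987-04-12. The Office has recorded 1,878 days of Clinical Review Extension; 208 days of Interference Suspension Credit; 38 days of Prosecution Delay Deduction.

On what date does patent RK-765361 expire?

March 28, 2006

Base term: filing date + 15 years → 12 April 2002.
Clinical Review Extension: 1878 days claimed exceeds the 1276-day cap, so +1276 days → 9 October 2005.
Interference Suspension Credit: +208 days → 5 May 2006.
Prosecution Delay Deduction: −38 days → 28 March 2006.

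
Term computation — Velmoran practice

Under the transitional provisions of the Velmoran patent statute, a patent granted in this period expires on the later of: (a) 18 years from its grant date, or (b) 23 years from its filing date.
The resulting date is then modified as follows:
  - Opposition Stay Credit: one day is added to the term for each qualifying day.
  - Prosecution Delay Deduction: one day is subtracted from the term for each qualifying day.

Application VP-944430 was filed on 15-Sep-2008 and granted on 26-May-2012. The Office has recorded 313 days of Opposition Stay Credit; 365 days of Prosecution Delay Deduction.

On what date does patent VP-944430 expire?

(a) grant + 18 years → 26 May 2030.
(b) filing + 23 years → 15 September 2031.
Later of the two: 15 September 2031.
Opposition Stay Credit: +313 days → 24 July 2032.
Prosecution Delay Deduction: −365 days → 25 July 2031.

July 25, 2031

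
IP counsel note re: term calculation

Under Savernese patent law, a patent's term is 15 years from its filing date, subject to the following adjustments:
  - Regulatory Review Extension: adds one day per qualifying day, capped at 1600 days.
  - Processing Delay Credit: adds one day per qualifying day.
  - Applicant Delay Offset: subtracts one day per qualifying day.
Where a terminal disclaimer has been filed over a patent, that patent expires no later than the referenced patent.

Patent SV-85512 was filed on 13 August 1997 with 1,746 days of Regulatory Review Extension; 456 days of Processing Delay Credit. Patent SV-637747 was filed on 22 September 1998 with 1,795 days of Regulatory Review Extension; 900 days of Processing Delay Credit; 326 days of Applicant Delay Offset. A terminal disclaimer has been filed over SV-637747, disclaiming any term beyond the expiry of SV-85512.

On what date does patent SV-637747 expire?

Natural term of SV-637747:
  Base: filing + 15 years → 22 September 2013.
  Regulatory Review Extension: 1795 days claimed exceeds the 1600-day cap, so +1600 days → 8 February 2018.
  Processing Delay Credit: +900 days → 27 July 2020.
  Applicant Delay Offset: −326 days → 5 September 2019.
Expiry of referenced patent SV-85512:
  Base: filing + 15 years → 13 August 2012.
  Regulatory Review Extension: 1746 days claimed exceeds the 1600-day cap, so +1600 days → 30 December 2016.
  Processing Delay Credit: +456 days → 31 March 2018.
Terminal disclaimer: SV-637747 expires on the earlier of 5 September 2019 and 31 March 2018.

2018-03-31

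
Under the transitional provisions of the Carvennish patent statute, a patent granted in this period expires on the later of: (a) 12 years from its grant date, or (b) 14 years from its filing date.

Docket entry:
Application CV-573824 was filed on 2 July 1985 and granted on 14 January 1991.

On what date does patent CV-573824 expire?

2003-01-14

(a) grant + 12 years → 14 January 2003.
(b) filing + 14 years → 2 July 1999.
Later of the two: 14 January 2003.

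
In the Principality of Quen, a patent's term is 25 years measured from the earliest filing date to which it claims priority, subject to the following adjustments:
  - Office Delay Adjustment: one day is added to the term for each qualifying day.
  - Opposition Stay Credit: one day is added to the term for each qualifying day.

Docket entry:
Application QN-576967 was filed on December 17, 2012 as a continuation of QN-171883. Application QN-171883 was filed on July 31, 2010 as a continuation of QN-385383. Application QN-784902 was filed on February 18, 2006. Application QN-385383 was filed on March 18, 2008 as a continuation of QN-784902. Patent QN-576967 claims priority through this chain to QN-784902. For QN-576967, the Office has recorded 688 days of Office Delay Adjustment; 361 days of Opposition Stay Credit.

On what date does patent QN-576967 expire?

Earliest priority filing: 18 February 2006.
Base term: 18 February 2006 + 25 years → 18 February 2031.
Office Delay Adjustment: +688 days → 6 January 2033.
Opposition Stay Credit: +361 days → 2 January 2034.

2034-01-02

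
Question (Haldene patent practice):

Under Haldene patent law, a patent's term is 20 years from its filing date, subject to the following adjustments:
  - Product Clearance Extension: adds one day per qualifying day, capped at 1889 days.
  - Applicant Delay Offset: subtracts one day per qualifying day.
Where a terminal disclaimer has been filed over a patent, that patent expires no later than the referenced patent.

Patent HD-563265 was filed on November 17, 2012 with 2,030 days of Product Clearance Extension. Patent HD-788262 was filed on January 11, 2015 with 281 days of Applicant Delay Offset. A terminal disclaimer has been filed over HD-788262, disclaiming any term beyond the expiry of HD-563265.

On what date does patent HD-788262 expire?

2034-04-05

Natural term of HD-788262:
  Base: filing + 20 years → 11 January 2035.
  Applicant Delay Offset: −281 days → 5 April 2034.
Expiry of referenced patent HD-563265:
  Base: filing + 20 years → 17 November 2032.
  Product Clearance Extension: 2030 days claimed exceeds the 1889-day cap, so +1889 days → 19 January 2038.
Terminal disclaimer: HD-788262 expires on the earlier of 5 April 2034 and 19 January 2038.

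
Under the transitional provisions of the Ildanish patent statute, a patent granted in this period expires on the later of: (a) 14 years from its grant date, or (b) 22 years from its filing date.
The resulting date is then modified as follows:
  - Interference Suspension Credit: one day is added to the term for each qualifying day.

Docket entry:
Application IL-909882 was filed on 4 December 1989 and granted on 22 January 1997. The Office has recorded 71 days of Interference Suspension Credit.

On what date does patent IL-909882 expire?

(a) grant + 14 years → 22 January 2011.
(b) filing + 22 years → 4 December 2011.
Later of the two: 4 December 2011.
Interference Suspension Credit: +71 days → 13 February 2012.

2012-02-13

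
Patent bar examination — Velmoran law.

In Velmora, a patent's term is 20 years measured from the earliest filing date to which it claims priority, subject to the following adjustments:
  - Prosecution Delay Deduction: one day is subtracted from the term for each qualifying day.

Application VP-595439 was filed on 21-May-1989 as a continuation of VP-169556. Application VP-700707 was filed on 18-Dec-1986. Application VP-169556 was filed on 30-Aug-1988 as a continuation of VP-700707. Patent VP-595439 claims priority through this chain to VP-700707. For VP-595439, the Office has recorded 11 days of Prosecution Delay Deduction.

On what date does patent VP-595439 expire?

Earliest priority filing: 18 December 1986.
Base term: 18 December 1986 + 20 years → 18 December 2006.
Prosecution Delay Deduction: −11 days → 7 December 2006.

2006-12-07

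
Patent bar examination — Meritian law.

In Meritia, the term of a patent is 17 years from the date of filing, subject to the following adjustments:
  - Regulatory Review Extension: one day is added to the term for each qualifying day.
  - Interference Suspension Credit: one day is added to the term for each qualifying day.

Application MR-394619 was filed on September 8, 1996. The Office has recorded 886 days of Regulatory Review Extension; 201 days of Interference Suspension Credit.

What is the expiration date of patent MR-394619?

2016-08-30

Base term: filing date + 17 years → 8 September 2013.
Regulatory Review Extension: +886 days → 11 February 2016.
Interference Suspension Credit: +201 days → 30 August 2016.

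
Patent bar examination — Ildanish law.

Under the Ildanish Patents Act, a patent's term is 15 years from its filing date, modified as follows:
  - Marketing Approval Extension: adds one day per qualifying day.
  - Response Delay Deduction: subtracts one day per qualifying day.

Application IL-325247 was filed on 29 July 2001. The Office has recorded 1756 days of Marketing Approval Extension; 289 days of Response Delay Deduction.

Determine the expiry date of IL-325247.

Base term: filing date + 15 years → 29 July 2016.
Marketing Approval Extension: +1756 days → 20 May 2021.
Response Delay Deduction: −289 days → 4 August 2020.

2020-08-04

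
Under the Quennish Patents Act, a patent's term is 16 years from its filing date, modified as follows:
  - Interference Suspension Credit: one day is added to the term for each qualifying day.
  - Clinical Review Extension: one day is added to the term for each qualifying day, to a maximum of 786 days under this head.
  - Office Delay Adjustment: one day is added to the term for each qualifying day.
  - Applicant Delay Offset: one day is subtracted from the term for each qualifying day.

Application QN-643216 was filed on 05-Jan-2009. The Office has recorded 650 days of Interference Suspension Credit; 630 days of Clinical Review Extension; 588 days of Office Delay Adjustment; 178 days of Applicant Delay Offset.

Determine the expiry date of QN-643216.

August 22, 2029

Base term: filing date + 16 years → 5 January 2025.
Interference Suspension Credit: +650 days → 17 October 2026.
Clinical Review Extension: 630 days (within the 786-day cap) → +630 days → 8 July 2028.
Office Delay Adjustment: +588 days → 16 February 2030.
Applicant Delay Offset: −178 days → 22 August 2029.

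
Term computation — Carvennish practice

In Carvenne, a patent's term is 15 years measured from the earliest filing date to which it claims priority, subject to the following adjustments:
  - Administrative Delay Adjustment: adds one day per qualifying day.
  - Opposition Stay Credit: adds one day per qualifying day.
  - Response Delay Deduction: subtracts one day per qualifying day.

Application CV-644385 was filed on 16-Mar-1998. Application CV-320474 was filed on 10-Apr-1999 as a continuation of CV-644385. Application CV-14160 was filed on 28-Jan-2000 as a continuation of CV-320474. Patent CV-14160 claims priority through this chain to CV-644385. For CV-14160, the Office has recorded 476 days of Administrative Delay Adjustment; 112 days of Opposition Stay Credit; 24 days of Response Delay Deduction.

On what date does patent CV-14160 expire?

Earliest priority filing: 16 March 1998.
Base term: 16 March 1998 + 15 years → 16 March 2013.
Administrative Delay Adjustment: +476 days → 5 July 2014.
Opposition Stay Credit: +112 days → 25 October 2014.
Response Delay Deduction: −24 days → 1 October 2014.

October 1, 2014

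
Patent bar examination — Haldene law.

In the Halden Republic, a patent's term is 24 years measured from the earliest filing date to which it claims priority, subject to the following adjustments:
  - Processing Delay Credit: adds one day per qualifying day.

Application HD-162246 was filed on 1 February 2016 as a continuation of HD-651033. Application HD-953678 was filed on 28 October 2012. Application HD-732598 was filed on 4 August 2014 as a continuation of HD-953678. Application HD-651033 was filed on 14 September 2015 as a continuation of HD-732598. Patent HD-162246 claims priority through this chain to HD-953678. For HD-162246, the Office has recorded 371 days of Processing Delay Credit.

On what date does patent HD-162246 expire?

November 3, 2037

Earliest priority filing: 28 October 2012.
Base term: 28 October 2012 + 24 years → 28 October 2036.
Processing Delay Credit: +371 days → 3 November 2037.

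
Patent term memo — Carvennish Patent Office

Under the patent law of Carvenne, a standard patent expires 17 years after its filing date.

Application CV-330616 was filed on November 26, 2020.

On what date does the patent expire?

November 26, 2037

Filing date + 17 years → 26 November 2037.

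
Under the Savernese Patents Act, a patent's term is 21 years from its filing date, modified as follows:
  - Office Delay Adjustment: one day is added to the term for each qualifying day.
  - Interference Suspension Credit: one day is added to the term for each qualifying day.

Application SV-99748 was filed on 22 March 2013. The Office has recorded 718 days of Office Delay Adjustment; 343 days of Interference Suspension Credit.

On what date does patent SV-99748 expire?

2037-02-15

Base term: filing date + 21 years → 22 March 2034.
Office Delay Adjustment: +718 days → 9 March 2036.
Interference Suspension Credit: +343 days → 15 February 2037.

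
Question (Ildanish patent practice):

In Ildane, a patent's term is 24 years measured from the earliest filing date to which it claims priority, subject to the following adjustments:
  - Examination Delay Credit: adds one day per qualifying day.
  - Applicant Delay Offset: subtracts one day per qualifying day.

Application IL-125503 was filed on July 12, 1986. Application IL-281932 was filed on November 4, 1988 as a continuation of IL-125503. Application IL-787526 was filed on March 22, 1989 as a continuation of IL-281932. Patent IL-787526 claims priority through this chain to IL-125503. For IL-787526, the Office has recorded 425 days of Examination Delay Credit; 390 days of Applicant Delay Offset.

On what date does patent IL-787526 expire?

August 16, 2010

Earliest priority filing: 12 July 1986.
Base term: 12 July 1986 + 24 years → 12 July 2010.
Examination Delay Credit: +425 days → 10 September 2011.
Applicant Delay Offset: −390 days → 16 August 2010.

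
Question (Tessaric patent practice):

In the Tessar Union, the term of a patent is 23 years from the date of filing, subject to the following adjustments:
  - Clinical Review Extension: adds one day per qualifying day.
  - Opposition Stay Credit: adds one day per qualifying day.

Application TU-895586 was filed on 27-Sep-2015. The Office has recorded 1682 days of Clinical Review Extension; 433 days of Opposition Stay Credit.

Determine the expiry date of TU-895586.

July 12, 2044

Base term: filing date + 23 years → 27 September 2038.
Clinical Review Extension: +1682 days → 6 May 2043.
Opposition Stay Credit: +433 days → 12 July 2044.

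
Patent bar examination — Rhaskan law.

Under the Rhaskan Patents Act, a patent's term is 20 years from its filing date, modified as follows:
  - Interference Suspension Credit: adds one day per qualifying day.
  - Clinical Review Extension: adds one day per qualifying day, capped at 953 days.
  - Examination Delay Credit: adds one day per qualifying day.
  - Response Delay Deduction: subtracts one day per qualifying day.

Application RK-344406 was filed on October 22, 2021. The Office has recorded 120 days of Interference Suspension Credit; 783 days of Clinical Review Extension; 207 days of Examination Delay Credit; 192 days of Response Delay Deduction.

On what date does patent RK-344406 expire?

April 27, 2044

Base term: filing date + 20 years → 22 October 2041.
Interference Suspension Credit: +120 days → 19 February 2042.
Clinical Review Extension: 783 days (within the 953-day cap) → +783 days → 12 April 2044.
Examination Delay Credit: +207 days → 5 November 2044.
Response Delay Deduction: −192 days → 27 April 2044.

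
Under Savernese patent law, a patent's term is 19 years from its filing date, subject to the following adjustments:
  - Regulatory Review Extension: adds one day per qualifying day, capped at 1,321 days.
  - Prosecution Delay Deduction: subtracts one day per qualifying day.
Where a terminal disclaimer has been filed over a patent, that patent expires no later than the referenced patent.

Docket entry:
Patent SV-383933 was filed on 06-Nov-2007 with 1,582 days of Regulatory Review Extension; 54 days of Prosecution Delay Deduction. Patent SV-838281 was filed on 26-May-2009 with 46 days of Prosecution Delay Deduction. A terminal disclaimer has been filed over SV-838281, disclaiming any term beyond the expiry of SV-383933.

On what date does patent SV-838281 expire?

Natural term of SV-838281:
  Base: filing + 19 years → 26 May 2028.
  Prosecution Delay Deduction: −46 days → 10 April 2028.
Expiry of referenced patent SV-383933:
  Base: filing + 19 years → 6 November 2026.
  Regulatory Review Extension: 1582 days claimed exceeds the 1321-day cap, so +1321 days → 19 June 2030.
  Prosecution Delay Deduction: −54 days → 26 April 2030.
Terminal disclaimer: SV-838281 expires on the earlier of 10 April 2028 and 26 April 2030.

2028-04-10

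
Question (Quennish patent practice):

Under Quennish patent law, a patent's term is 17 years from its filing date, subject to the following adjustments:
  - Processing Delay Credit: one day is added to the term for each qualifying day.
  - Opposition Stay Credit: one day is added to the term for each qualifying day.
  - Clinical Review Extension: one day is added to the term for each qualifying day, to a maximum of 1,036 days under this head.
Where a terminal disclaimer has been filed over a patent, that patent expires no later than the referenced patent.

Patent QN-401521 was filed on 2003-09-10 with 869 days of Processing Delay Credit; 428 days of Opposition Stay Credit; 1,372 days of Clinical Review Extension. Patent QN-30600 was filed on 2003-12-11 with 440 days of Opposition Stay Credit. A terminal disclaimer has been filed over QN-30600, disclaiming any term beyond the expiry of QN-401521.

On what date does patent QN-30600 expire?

February 24, 2022

Natural term of QN-30600:
  Base: filing + 17 years → 11 December 2020.
  Opposition Stay Credit: +440 days → 24 February 2022.
Expiry of referenced patent QN-401521:
  Base: filing + 17 years → 10 September 2020.
  Processing Delay Credit: +869 days → 27 January 2023.
  Opposition Stay Credit: +428 days → 30 March 2024.
  Clinical Review Extension: 1372 days claimed exceeds the 1036-day cap, so +1036 days → 30 January 2027.
Terminal disclaimer: QN-30600 expires on the earlier of 24 February 2022 and 30 January 2027.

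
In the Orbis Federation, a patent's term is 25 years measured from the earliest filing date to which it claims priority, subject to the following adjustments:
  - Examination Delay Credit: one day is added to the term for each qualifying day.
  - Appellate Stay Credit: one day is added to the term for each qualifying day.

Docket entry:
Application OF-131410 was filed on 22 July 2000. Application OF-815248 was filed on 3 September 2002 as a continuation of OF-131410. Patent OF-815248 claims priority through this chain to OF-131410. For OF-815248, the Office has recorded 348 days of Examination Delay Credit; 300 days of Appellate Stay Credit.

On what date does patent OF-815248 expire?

May 1, 2027

Earliest priority filing: 22 July 2000.
Base term: 22 July 2000 + 25 years → 22 July 2025.
Examination Delay Credit: +348 days → 5 July 2026.
Appellate Stay Credit: +300 days → 1 May 2027.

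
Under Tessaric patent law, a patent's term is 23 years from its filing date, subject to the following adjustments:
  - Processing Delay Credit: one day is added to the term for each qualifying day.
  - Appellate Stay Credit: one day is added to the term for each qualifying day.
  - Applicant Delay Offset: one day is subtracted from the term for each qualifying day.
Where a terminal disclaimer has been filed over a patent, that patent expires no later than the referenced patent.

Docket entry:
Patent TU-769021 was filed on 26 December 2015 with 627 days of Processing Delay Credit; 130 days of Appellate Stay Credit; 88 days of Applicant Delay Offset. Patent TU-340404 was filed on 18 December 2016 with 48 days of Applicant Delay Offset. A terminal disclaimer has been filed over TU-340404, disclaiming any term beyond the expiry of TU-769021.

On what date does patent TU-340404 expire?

2039-10-31

Natural term of TU-340404:
  Base: filing + 23 years → 18 December 2039.
  Applicant Delay Offset: −48 days → 31 October 2039.
Expiry of referenced patent TU-769021:
  Base: filing + 23 years → 26 December 2038.
  Processing Delay Credit: +627 days → 13 September 2040.
  Appellate Stay Credit: +130 days → 21 January 2041.
  Applicant Delay Offset: −88 days → 25 October 2040.
Terminal disclaimer: TU-340404 expires on the earlier of 31 October 2039 and 25 October 2040.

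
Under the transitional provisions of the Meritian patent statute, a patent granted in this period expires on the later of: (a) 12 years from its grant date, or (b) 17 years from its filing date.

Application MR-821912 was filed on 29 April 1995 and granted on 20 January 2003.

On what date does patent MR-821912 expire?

2015-01-20

(a) grant + 12 years → 20 January 2015.
(b) filing + 17 years → 29 April 2012.
Later of the two: 20 January 2015.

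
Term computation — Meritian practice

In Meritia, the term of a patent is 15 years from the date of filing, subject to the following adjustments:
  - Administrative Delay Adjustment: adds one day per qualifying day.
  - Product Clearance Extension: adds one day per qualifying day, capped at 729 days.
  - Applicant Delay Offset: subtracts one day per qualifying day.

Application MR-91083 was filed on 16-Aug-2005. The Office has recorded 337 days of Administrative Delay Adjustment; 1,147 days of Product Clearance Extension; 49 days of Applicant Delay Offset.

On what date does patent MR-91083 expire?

May 30, 2023

Base term: filing date + 15 years → 16 August 2020.
Administrative Delay Adjustment: +337 days → 19 July 2021.
Product Clearance Extension: 1147 days claimed exceeds the 729-day cap, so +729 days → 18 July 2023.
Applicant Delay Offset: −49 days → 30 May 2023.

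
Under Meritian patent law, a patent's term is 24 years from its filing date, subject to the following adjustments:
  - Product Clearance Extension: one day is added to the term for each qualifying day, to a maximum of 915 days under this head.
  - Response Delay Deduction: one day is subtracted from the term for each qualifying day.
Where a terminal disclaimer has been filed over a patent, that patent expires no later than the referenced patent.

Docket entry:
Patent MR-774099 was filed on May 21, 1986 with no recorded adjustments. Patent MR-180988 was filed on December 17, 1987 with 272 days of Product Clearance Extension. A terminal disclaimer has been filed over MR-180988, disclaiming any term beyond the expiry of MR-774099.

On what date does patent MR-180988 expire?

May 21, 2010

Natural term of MR-180988:
  Base: filing + 24 years → 17 December 2011.
  Product Clearance Extension: 272 days (within the 915-day cap) → +272 days → 14 September 2012.
Expiry of referenced patent MR-774099:
  Base: filing + 24 years → 21 May 2010.
Terminal disclaimer: MR-180988 expires on the earlier of 14 September 2012 and 21 May 2010.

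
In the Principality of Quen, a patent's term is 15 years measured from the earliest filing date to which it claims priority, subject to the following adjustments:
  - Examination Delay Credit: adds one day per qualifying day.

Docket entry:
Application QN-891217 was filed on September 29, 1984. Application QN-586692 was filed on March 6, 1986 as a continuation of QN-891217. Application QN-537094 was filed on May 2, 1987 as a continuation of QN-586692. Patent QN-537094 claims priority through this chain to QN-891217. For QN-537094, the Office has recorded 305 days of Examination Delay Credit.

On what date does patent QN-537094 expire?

Earliest priority filing: 29 September 1984.
Base term: 29 September 1984 + 15 years → 29 September 1999.
Examination Delay Credit: +305 days → 30 July 2000.

July 30, 2000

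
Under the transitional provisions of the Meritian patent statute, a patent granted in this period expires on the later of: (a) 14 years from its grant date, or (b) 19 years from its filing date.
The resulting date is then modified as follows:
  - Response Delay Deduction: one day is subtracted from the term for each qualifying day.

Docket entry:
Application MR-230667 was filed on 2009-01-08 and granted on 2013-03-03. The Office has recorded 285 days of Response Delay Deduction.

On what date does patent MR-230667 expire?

2027-03-29

(a) grant + 14 years → 3 March 2027.
(b) filing + 19 years → 8 January 2028.
Later of the two: 8 January 2028.
Response Delay Deduction: −285 days → 29 March 2027.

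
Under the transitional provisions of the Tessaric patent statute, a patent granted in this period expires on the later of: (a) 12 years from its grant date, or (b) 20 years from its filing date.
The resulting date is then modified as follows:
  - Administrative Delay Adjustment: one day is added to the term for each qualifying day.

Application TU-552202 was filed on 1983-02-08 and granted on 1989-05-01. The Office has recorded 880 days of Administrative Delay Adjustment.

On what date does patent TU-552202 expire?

(a) grant + 12 years → 1 May 2001.
(b) filing + 20 years → 8 February 2003.
Later of the two: 8 February 2003.
Administrative Delay Adjustment: +880 days → 7 July 2005.

July 7, 2005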